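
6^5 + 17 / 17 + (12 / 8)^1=15557 / 2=7778.50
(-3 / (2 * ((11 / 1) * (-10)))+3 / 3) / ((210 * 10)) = 223 / 462000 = 0.00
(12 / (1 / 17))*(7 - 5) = 408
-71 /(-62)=71 /62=1.15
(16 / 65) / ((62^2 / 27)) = 108 / 62465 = 0.00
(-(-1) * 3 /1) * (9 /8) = 27 /8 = 3.38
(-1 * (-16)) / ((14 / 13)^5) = 371293 / 33614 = 11.05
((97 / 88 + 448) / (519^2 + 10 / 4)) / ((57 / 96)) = 316168 / 112593943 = 0.00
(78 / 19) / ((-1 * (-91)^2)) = -6 / 12103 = -0.00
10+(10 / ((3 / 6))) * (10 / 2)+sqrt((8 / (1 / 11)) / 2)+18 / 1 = 2 * sqrt(11)+128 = 134.63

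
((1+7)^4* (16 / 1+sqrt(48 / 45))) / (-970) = -32768 / 485-8192* sqrt(15) / 7275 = -71.92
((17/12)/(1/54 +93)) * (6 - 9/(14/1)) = 11475/140644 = 0.08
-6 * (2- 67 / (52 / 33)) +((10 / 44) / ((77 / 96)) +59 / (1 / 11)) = 19652405 / 22022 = 892.40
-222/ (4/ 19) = -2109/ 2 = -1054.50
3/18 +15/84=29/84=0.35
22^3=10648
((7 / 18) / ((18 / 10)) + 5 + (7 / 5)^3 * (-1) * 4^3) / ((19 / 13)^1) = -44857787 / 384750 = -116.59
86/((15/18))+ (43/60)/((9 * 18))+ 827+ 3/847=930.21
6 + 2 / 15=92 / 15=6.13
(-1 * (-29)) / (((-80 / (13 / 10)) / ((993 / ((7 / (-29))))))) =10856469 / 5600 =1938.66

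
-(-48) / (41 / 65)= 3120 / 41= 76.10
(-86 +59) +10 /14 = -184 /7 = -26.29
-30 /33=-10 /11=-0.91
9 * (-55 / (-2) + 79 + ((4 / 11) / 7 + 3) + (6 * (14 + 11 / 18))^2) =10803865 / 154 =70154.97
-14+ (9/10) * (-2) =-79/5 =-15.80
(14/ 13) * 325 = 350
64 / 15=4.27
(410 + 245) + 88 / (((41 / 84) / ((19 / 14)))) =36887 / 41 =899.68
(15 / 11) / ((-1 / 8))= -120 / 11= -10.91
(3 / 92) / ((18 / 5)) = 5 / 552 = 0.01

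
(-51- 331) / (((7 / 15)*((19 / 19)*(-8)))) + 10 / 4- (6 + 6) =2599 / 28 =92.82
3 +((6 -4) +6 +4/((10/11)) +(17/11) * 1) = 16.95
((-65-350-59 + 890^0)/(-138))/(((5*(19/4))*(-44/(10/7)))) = -43/9177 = -0.00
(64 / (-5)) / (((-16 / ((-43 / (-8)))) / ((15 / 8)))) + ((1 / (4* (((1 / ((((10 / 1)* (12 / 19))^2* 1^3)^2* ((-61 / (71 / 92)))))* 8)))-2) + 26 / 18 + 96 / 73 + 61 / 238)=-45385869779043671 / 11574575340048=-3921.17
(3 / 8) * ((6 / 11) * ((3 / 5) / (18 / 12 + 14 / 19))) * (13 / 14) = 6669 / 130900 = 0.05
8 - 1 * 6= 2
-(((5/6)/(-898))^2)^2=-625/842772484935936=-0.00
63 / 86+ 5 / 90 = 305 / 387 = 0.79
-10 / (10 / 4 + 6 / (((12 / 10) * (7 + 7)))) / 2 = -1.75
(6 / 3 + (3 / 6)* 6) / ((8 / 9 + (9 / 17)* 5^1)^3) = 17907885 / 158340421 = 0.11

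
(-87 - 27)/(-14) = 57/7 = 8.14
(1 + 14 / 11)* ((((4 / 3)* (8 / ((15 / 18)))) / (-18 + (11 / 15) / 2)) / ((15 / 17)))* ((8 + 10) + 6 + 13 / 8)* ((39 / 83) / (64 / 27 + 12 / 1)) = -73394100 / 46848769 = -1.57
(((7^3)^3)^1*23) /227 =928132961 /227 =4088691.46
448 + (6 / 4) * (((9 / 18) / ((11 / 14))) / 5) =49301 / 110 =448.19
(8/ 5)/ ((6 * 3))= 4/ 45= 0.09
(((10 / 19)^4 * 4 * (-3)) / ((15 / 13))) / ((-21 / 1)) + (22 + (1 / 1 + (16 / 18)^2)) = 1760707969 / 73892007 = 23.83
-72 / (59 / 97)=-6984 / 59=-118.37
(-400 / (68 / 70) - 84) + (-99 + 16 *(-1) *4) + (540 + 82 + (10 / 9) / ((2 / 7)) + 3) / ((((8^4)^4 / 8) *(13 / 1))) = -11525371153417740809 / 17495429021171712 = -658.76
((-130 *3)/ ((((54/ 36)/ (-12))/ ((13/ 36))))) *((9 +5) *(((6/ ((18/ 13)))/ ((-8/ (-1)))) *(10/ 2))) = 42719.44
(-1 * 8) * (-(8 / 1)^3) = 4096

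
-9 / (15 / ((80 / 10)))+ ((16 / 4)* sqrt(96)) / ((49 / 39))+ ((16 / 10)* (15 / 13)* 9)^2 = 624* sqrt(6) / 49+ 229224 / 845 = 302.46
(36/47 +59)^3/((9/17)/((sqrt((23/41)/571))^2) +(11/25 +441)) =216656630035975/994889192473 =217.77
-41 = -41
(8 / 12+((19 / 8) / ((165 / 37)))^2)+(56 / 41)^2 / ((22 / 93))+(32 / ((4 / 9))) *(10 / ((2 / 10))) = 10570189776529 / 2928974400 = 3608.84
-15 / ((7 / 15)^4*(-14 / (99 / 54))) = 2784375 / 67228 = 41.42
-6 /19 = -0.32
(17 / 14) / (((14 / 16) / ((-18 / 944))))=-153 / 5782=-0.03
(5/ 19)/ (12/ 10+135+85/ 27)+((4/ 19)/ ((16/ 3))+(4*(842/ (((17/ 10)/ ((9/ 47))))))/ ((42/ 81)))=365680238568/ 499773701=731.69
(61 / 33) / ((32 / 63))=1281 / 352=3.64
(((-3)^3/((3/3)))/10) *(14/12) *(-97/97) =63/20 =3.15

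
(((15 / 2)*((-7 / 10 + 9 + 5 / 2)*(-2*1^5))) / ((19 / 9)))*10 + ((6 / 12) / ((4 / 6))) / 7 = -408183 / 532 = -767.26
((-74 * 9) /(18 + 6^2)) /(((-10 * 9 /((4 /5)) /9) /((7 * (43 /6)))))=49.50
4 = 4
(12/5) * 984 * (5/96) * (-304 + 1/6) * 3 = -224229/2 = -112114.50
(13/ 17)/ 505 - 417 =-3579932/ 8585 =-417.00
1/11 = 0.09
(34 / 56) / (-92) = -0.01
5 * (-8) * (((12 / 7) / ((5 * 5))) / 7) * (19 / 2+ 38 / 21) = -4.43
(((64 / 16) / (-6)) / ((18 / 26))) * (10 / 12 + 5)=-455 / 81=-5.62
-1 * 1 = -1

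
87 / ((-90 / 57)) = -551 / 10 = -55.10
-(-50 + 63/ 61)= 2987/ 61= 48.97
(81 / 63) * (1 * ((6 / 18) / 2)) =3 / 14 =0.21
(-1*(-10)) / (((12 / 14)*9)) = 35 / 27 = 1.30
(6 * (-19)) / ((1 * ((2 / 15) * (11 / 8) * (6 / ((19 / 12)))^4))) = -12380495 / 4105728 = -3.02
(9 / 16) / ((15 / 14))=21 / 40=0.52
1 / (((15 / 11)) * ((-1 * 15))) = -11 / 225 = -0.05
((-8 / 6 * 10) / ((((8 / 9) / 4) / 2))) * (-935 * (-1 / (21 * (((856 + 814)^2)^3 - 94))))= -18700 / 75921865587291499671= -0.00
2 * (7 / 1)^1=14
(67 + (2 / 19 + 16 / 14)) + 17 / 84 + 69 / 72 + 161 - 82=157907 / 1064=148.41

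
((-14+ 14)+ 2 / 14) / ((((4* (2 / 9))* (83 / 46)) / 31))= 6417 / 2324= 2.76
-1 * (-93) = 93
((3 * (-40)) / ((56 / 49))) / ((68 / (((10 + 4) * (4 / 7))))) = -210 / 17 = -12.35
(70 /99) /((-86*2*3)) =-0.00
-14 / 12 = -1.17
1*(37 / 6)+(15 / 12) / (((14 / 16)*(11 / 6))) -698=-319267 / 462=-691.05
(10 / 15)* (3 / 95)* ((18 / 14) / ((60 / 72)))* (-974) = -105192 / 3325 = -31.64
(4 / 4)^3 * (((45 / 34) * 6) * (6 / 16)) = 405 / 136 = 2.98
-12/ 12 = -1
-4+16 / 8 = -2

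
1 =1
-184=-184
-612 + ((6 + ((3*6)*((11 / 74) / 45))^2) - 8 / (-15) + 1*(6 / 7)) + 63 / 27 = -432868414 / 718725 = -602.27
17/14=1.21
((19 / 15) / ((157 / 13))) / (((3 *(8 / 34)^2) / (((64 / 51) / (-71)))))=-16796 / 1504845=-0.01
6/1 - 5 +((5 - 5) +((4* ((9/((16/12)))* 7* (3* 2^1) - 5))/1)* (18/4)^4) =3654485/8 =456810.62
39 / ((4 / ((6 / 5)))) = 117 / 10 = 11.70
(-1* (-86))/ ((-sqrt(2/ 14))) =-86* sqrt(7) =-227.53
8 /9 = 0.89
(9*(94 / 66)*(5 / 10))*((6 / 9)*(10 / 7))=470 / 77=6.10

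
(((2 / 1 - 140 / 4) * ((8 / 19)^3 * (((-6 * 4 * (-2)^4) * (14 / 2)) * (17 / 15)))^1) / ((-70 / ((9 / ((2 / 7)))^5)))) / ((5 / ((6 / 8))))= -427589299678464 / 857375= -498719113.20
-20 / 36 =-5 / 9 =-0.56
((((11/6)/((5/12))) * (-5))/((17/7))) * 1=-154/17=-9.06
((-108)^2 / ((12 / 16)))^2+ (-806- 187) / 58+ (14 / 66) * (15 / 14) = 77154835187 / 319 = 241864687.11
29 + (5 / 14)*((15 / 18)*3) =29.89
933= 933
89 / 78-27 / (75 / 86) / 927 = 222467 / 200850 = 1.11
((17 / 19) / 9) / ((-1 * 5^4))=-17 / 106875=-0.00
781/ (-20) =-781/ 20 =-39.05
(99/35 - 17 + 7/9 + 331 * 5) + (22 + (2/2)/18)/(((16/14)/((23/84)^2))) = 1192462289/725760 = 1643.05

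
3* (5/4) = 15/4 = 3.75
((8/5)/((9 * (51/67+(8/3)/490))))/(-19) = -26264/2151921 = -0.01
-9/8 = -1.12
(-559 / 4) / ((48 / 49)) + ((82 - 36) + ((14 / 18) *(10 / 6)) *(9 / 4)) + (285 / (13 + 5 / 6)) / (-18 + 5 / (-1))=-34688411 / 366528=-94.64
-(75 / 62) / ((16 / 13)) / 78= -25 / 1984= -0.01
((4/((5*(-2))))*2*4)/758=-8/1895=-0.00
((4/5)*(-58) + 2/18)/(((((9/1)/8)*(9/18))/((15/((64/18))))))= -2083/6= -347.17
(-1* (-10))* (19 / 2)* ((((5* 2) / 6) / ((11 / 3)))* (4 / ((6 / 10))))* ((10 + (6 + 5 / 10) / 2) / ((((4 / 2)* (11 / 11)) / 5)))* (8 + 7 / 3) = 19510625 / 198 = 98538.51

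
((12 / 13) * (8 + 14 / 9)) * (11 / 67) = 3784 / 2613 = 1.45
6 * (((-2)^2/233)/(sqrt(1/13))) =0.37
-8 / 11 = -0.73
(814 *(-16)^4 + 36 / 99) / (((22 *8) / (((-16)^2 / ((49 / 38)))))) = 60175423.10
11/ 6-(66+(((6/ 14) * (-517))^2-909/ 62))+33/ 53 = -11869013536/ 241521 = -49142.78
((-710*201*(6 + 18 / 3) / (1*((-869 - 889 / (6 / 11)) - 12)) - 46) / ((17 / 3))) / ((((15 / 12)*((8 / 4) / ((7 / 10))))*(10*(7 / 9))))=25871751 / 6402625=4.04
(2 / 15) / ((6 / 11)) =11 / 45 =0.24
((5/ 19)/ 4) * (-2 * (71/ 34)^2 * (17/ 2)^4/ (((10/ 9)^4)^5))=-17711882766361627666808049/ 48640000000000000000000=-364.14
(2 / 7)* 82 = 164 / 7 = 23.43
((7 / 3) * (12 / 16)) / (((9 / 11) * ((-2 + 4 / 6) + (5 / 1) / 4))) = -77 / 3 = -25.67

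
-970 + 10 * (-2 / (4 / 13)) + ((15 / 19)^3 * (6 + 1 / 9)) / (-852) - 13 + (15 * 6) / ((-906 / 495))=-322724752513 / 294141356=-1097.18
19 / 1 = 19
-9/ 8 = -1.12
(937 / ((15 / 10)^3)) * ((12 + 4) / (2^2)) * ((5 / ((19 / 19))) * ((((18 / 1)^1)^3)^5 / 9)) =4162371856881895342080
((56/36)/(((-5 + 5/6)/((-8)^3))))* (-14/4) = -50176/75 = -669.01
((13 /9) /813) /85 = 13 /621945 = 0.00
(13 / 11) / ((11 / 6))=78 / 121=0.64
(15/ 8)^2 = 225/ 64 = 3.52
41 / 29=1.41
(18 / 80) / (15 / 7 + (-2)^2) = 63 / 1720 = 0.04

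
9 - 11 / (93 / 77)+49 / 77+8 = 8725 / 1023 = 8.53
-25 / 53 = -0.47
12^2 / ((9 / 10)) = 160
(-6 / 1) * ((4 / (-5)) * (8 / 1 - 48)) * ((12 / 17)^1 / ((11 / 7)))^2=-1354752 / 34969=-38.74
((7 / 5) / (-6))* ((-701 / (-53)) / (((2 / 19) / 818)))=-38132297 / 1590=-23982.58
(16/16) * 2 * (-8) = -16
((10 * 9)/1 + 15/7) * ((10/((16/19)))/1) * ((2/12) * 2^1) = 20425/56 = 364.73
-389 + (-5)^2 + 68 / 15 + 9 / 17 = -91529 / 255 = -358.94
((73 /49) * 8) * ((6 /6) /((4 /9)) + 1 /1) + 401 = 21547 /49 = 439.73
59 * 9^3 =43011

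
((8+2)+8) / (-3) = -6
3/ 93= 1/ 31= 0.03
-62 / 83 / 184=-31 / 7636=-0.00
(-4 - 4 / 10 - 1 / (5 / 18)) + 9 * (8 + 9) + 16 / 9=1321 / 9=146.78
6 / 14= 3 / 7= 0.43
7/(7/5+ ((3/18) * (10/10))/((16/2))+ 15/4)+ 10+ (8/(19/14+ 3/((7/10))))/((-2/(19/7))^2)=9583774/686273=13.96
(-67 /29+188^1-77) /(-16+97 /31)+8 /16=-7.94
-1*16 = -16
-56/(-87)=56/87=0.64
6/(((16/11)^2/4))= 363/32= 11.34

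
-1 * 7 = -7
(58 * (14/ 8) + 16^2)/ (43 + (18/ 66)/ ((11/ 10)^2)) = 951665/ 115066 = 8.27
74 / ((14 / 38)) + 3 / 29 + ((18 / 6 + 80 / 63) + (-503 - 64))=-660953 / 1827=-361.77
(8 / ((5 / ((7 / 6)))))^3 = 21952 / 3375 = 6.50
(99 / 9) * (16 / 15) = 176 / 15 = 11.73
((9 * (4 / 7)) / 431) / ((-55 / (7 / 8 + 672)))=-6921 / 47410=-0.15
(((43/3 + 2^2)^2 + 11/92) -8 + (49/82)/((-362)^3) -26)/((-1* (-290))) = 1.04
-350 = -350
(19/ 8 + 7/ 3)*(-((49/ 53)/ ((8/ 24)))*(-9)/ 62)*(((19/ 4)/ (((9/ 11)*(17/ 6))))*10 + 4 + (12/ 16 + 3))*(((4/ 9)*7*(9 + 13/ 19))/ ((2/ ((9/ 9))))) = 5135683777/ 6368268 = 806.45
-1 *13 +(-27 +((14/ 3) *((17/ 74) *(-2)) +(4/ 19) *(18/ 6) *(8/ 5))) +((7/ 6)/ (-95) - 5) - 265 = -6562067/ 21090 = -311.15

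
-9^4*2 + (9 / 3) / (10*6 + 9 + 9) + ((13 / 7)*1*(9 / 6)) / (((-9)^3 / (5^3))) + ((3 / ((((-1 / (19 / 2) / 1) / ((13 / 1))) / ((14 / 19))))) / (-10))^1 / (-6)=-5805542243 / 442260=-13126.99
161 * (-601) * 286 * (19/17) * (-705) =370688488170/17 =21805205186.47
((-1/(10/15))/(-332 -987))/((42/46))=0.00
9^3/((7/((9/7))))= 133.90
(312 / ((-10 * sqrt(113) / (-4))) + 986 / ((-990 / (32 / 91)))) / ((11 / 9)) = -15776 / 55055 + 5616 * sqrt(113) / 6215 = 9.32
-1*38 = -38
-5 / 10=-0.50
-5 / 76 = -0.07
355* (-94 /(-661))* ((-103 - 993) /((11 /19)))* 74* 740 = -5233469006.85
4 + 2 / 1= 6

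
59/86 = 0.69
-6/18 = -1/3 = -0.33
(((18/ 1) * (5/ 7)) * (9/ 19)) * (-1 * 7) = -810/ 19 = -42.63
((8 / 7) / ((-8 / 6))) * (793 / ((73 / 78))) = -371124 / 511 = -726.27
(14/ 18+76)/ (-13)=-691/ 117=-5.91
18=18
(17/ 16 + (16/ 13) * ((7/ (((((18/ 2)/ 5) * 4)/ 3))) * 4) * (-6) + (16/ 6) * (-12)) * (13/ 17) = -24355/ 272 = -89.54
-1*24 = -24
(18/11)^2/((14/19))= 3078/847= 3.63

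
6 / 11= 0.55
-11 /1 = -11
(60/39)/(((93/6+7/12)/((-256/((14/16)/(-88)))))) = 43253760/17563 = 2462.78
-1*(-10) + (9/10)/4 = 409/40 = 10.22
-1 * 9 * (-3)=27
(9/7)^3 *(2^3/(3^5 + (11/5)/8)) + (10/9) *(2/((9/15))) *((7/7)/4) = 89741885/90118791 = 1.00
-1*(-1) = 1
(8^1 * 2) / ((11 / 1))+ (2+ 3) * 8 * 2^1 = 896 / 11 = 81.45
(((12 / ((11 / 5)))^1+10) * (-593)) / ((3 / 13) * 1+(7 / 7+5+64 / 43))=-11270558 / 9493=-1187.25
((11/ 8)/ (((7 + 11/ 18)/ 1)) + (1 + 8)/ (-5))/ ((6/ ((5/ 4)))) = -1479/ 4384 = -0.34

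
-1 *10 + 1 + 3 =-6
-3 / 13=-0.23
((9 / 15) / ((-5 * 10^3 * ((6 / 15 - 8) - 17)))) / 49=1 / 10045000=0.00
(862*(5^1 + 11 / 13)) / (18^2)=16378 / 1053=15.55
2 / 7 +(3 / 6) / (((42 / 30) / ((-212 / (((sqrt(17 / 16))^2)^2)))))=-135102 / 2023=-66.78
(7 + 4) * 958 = 10538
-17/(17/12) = -12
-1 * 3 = -3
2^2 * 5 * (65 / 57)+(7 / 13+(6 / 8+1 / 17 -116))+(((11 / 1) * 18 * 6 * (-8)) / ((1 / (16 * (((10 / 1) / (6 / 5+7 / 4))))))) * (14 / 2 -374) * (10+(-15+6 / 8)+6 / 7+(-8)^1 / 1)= -44851843811568173 / 20810244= -2155277170.78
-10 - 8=-18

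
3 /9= 1 /3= 0.33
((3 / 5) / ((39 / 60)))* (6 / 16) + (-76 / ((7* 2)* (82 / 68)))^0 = 1.35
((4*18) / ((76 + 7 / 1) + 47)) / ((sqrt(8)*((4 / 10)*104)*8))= 9*sqrt(2) / 21632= 0.00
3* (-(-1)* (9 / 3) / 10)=0.90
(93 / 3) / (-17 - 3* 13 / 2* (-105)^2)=-62 / 430009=-0.00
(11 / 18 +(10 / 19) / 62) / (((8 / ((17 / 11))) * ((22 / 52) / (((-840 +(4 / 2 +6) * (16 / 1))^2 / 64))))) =2240.98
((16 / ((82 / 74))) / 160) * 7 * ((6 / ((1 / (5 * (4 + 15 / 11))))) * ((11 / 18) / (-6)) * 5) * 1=-76405 / 1476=-51.76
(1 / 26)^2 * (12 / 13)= 0.00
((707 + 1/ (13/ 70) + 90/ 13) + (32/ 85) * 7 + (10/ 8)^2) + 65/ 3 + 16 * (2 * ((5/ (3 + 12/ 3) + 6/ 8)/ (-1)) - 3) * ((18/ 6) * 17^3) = -518809688323/ 371280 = -1397354.26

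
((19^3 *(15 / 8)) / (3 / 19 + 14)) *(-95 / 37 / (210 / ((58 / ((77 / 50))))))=-8975858875 / 21458668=-418.29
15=15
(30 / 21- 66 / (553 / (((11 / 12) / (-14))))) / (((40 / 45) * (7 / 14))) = 200169 / 61936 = 3.23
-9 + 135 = 126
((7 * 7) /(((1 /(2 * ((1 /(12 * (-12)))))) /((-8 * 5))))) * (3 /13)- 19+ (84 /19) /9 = -3020 /247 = -12.23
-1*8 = -8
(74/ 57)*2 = 148/ 57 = 2.60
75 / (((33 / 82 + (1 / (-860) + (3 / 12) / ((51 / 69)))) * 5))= 20.28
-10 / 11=-0.91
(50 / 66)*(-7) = -175 / 33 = -5.30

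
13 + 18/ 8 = 15.25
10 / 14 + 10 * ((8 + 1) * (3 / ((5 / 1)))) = 383 / 7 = 54.71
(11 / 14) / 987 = 11 / 13818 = 0.00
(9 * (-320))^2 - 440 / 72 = 74649545 / 9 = 8294393.89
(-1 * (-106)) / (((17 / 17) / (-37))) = -3922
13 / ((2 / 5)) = 65 / 2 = 32.50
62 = 62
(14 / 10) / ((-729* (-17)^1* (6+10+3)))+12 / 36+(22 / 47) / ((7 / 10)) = 388130408 / 387343215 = 1.00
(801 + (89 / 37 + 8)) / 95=8.54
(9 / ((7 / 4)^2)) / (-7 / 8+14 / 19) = -7296 / 343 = -21.27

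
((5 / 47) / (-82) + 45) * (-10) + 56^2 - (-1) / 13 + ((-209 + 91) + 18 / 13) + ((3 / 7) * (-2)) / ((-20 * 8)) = 36046102513 / 14028560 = 2569.48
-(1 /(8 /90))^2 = -2025 /16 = -126.56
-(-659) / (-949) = -659 / 949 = -0.69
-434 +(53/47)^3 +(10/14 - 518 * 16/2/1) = -3325550604/726761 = -4575.85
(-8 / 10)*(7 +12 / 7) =-244 / 35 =-6.97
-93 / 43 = -2.16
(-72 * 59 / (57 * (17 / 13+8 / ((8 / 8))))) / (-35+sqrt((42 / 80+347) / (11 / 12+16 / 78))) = 92040 * sqrt(37949730) / 3682103689+1127490000 / 3682103689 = 0.46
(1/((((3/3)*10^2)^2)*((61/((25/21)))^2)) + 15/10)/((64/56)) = 39383065/30006144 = 1.31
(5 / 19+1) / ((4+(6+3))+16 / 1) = 0.04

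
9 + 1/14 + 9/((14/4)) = 163/14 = 11.64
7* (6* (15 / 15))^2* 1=252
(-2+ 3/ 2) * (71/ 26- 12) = 241/ 52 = 4.63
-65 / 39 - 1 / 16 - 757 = -36419 / 48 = -758.73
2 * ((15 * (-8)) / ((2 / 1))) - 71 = -191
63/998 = 0.06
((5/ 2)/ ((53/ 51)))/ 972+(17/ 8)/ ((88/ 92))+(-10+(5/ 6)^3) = -5437997/ 755568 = -7.20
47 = 47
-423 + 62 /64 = -13505 /32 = -422.03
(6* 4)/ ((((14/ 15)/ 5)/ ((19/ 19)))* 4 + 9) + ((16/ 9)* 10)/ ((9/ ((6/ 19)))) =1157320/ 375003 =3.09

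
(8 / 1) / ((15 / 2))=16 / 15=1.07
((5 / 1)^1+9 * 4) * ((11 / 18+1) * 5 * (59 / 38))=350755 / 684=512.80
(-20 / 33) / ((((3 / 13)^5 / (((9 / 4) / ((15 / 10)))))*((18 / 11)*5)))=-371293 / 2187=-169.77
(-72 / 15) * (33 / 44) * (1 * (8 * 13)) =-1872 / 5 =-374.40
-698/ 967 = -0.72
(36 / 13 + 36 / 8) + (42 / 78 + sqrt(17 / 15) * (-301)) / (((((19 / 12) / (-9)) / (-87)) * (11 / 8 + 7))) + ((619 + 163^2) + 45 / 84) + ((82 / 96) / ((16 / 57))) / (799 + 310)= 895469323509729 / 32888291072 - 7541856 * sqrt(255) / 6365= 8306.35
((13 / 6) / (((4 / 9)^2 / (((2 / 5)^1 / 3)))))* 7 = 819 / 80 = 10.24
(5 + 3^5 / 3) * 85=7310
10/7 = 1.43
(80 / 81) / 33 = 80 / 2673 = 0.03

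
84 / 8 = 21 / 2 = 10.50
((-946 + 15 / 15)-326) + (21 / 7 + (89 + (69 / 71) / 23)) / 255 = -4600984 / 3621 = -1270.64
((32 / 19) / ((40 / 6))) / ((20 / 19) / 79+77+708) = 1896 / 5891525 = 0.00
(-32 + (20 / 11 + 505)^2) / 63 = 31076753 / 7623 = 4076.71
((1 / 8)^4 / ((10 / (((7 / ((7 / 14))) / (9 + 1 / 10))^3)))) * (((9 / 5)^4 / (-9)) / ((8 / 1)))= -729 / 56243200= -0.00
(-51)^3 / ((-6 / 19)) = 840123 / 2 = 420061.50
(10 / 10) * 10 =10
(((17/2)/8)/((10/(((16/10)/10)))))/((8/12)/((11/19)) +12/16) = 561/62750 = 0.01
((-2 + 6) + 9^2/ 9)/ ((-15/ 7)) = -91/ 15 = -6.07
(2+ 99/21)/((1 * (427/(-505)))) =-23735/2989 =-7.94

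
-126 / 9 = -14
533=533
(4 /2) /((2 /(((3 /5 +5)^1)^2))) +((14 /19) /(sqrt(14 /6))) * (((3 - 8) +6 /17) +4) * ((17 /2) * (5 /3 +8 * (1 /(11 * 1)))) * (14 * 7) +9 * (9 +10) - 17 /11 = 55224 /275 - 7742 * sqrt(21) /57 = -421.61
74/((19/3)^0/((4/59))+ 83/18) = 2664/697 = 3.82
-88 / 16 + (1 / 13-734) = -19225 / 26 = -739.42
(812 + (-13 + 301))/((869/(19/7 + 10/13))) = 31700/7189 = 4.41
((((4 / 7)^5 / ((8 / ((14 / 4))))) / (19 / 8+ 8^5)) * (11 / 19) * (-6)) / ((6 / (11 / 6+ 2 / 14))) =-21248 / 22831990167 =-0.00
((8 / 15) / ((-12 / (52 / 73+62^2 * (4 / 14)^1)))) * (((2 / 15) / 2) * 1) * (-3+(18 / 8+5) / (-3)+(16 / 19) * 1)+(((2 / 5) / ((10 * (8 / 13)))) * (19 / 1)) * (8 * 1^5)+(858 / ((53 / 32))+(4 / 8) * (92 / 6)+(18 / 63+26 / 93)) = 1186679718146 / 2153504745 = 551.05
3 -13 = -10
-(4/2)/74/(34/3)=-3/1258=-0.00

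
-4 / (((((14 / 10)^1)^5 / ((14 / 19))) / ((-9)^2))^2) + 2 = -1020994063678 / 2081093161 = -490.60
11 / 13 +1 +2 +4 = 102 / 13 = 7.85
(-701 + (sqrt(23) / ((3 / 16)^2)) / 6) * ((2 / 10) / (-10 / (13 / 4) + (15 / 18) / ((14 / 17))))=765492 / 11275-46592 * sqrt(23) / 101475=65.69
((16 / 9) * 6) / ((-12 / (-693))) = 616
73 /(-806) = -73 /806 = -0.09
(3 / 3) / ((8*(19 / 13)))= 0.09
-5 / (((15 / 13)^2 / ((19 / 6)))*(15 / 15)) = -3211 / 270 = -11.89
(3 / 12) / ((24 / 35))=35 / 96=0.36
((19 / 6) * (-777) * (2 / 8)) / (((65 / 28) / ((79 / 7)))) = -388759 / 130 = -2990.45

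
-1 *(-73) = 73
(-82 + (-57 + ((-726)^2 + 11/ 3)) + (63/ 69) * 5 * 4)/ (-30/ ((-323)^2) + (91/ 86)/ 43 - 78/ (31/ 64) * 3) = -434870054287991732/ 398652975123987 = -1090.85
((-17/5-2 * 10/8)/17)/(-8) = 0.04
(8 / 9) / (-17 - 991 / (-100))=-0.13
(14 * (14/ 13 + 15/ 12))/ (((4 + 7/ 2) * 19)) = 847/ 3705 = 0.23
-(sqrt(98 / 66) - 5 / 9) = 5 / 9 - 7* sqrt(33) / 33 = -0.66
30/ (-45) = -2/ 3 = -0.67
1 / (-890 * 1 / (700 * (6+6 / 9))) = -1400 / 267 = -5.24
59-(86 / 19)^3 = -231375 / 6859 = -33.73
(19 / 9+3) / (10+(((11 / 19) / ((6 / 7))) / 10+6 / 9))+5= 201035 / 36711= 5.48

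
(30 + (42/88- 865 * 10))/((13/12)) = -1137777/143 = -7956.48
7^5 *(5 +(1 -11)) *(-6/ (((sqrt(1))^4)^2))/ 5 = 100842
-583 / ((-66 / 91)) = 4823 / 6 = 803.83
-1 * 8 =-8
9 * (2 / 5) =18 / 5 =3.60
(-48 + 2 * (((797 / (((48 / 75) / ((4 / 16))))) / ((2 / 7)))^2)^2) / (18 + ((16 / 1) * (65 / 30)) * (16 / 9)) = 10217608178465970621387 / 288568115200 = 35407959647.19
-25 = -25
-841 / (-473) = 841 / 473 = 1.78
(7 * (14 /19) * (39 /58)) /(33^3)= 637 /6600429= 0.00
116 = 116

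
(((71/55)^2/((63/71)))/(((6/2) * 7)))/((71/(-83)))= -418403/4002075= -0.10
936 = 936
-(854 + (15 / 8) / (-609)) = -1386891 / 1624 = -854.00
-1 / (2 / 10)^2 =-25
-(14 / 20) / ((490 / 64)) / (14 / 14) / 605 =-16 / 105875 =-0.00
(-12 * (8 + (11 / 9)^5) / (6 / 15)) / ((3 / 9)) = -6334430 / 6561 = -965.47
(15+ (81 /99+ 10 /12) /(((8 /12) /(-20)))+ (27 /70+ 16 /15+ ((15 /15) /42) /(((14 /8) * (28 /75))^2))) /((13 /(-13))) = 33.04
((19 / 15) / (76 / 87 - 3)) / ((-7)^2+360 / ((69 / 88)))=-437 / 372775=-0.00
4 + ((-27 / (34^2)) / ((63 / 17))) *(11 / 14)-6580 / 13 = -43503021 / 86632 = -502.16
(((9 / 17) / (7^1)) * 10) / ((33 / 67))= 1.54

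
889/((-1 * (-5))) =889/5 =177.80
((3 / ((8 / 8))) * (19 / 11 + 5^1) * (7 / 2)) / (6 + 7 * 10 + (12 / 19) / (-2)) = 0.93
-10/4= -5/2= -2.50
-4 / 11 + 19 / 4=193 / 44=4.39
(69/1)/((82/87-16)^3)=-45436707/2248091000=-0.02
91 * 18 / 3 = 546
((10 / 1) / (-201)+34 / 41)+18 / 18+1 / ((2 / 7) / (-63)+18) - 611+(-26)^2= 4371053161 / 65400576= 66.84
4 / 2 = 2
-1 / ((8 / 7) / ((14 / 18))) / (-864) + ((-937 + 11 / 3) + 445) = -30378191 / 62208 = -488.33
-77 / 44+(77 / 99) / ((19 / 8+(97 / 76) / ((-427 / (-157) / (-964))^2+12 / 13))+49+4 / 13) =-1800628911344282047 / 1037621316940645284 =-1.74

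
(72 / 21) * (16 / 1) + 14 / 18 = 3505 / 63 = 55.63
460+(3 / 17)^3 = 2260007 / 4913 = 460.01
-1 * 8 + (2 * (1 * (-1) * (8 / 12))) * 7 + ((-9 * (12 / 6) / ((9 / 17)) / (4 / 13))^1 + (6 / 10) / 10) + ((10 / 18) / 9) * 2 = -127.65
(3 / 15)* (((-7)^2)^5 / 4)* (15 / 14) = 121060821 / 8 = 15132602.62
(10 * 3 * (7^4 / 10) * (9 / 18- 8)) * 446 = -24094035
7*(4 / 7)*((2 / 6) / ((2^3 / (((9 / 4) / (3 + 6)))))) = 1 / 24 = 0.04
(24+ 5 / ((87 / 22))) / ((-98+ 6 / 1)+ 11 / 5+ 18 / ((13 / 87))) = 142870 / 173391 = 0.82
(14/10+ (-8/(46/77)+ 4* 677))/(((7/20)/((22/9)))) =3031512/161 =18829.27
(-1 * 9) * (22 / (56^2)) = -99 / 1568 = -0.06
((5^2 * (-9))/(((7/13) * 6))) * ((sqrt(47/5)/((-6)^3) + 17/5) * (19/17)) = -3705/14 + 1235 * sqrt(235)/17136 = -263.54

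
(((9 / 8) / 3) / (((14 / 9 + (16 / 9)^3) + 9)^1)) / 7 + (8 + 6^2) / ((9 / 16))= 78.23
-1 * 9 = -9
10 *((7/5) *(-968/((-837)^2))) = -13552/700569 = -0.02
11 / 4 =2.75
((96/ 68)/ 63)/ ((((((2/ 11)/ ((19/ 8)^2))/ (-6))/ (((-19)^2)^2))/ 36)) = -4657542219/ 238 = -19569505.12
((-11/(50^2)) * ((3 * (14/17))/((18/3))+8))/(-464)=1573/19720000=0.00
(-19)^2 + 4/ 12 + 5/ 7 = 362.05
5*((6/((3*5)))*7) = 14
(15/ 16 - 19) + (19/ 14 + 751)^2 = 443762195/ 784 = 566023.21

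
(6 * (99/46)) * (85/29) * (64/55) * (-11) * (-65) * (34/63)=79347840/4669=16994.61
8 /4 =2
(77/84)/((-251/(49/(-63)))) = 77/27108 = 0.00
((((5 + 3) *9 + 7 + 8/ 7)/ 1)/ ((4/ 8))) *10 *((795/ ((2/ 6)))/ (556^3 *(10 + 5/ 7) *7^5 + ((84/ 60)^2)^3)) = 418120312500/ 3385289889975823543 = 0.00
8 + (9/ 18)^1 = 17/ 2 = 8.50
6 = 6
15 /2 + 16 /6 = 61 /6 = 10.17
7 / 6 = 1.17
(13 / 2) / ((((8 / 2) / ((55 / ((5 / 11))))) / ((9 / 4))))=14157 / 32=442.41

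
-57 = -57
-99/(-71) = 99/71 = 1.39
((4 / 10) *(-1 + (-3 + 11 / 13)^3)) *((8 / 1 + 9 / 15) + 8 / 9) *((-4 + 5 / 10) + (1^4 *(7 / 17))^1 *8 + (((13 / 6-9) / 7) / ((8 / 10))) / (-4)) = -1669009837 / 403369200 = -4.14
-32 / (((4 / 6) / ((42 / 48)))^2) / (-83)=441 / 664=0.66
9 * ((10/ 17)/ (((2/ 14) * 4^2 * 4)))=315/ 544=0.58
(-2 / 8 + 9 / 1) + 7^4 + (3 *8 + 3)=9747 / 4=2436.75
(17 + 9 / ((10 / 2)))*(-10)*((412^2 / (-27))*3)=31911872 / 9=3545763.56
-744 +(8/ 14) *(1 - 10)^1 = -749.14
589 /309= 1.91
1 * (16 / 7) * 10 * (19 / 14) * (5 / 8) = 950 / 49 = 19.39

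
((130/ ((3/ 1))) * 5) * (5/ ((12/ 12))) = 3250/ 3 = 1083.33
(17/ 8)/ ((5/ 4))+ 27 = 287/ 10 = 28.70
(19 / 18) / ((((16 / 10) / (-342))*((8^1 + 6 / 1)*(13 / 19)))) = -34295 / 1456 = -23.55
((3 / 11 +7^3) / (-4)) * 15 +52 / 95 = -1344628 / 1045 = -1286.73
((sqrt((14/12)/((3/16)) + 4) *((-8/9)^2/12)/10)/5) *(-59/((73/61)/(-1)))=57584 *sqrt(23)/1330425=0.21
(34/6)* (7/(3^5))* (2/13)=238/9477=0.03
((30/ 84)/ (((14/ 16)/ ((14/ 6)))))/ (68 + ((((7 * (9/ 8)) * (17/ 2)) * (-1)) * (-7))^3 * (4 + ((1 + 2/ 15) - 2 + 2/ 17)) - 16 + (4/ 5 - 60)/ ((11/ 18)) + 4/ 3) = 4505600/ 1582190637738529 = 0.00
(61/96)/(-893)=-61/85728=-0.00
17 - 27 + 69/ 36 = -97/ 12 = -8.08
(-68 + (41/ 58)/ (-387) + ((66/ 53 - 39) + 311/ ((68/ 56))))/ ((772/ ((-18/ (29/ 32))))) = -24327038408/ 6288492559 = -3.87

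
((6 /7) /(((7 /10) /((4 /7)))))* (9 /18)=120 /343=0.35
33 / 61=0.54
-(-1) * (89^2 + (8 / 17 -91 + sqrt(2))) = sqrt(2) + 133118 / 17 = 7831.88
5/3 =1.67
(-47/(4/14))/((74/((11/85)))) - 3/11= -77549/138380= -0.56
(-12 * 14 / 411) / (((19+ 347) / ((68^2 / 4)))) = -32368 / 25071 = -1.29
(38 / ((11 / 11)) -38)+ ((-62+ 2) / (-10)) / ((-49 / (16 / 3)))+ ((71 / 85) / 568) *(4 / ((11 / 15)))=-11821 / 18326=-0.65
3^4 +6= 87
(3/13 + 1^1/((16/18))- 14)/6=-1315/624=-2.11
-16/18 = -8/9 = -0.89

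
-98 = -98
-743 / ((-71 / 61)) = 45323 / 71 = 638.35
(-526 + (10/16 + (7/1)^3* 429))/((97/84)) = 24632433/194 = 126971.30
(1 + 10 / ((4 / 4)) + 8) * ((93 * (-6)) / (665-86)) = -3534 / 193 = -18.31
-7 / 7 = -1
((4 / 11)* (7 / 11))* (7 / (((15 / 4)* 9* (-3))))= -784 / 49005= -0.02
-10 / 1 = -10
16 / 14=8 / 7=1.14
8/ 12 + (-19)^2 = 1085/ 3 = 361.67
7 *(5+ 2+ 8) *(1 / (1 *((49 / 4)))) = 60 / 7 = 8.57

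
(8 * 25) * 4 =800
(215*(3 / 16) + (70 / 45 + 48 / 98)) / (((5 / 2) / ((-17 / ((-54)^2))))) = -5080909 / 51438240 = -0.10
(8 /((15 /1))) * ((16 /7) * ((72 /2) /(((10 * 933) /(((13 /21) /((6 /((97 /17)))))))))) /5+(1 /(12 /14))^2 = 1587406507 /1165783500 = 1.36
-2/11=-0.18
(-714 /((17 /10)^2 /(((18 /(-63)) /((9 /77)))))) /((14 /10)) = 22000 /51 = 431.37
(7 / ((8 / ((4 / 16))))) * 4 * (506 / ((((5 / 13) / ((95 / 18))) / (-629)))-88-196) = -275165765 / 72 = -3821746.74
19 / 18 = 1.06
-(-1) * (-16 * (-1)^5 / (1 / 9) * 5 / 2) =360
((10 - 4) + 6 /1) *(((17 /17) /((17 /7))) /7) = 12 /17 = 0.71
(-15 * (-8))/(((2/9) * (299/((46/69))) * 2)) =180/299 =0.60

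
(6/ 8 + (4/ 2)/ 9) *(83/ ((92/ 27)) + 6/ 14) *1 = 26605/ 1104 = 24.10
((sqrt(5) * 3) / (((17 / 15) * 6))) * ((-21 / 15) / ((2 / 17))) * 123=-2583 * sqrt(5) / 4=-1443.94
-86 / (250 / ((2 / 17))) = -86 / 2125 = -0.04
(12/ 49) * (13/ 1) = 3.18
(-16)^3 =-4096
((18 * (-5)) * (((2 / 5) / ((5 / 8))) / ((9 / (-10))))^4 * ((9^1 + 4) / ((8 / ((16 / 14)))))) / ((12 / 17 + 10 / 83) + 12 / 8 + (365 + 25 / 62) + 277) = -1192509833216 / 17988787506375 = -0.07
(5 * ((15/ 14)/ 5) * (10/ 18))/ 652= 25/ 27384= 0.00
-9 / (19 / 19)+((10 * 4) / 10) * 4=7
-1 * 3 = -3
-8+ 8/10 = -36/5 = -7.20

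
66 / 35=1.89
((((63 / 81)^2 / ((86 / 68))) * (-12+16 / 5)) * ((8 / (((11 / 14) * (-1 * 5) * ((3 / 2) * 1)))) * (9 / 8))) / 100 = 46648 / 725625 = 0.06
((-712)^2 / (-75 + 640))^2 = 256992219136 / 319225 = 805050.42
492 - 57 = 435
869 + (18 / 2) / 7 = 6092 / 7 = 870.29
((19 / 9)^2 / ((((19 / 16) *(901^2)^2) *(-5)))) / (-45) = 304 / 12010655239128225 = 0.00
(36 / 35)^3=46656 / 42875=1.09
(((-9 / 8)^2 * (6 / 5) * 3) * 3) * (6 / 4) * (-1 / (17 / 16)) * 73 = -478953 / 340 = -1408.69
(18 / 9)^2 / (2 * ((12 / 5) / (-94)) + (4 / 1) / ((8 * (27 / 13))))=50760 / 2407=21.09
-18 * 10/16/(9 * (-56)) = 0.02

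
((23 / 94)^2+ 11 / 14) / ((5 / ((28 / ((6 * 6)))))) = 52301 / 397620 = 0.13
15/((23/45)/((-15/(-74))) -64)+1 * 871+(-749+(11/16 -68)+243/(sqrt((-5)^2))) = 171043987/1659920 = 103.04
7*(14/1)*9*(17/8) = 1874.25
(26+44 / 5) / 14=87 / 35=2.49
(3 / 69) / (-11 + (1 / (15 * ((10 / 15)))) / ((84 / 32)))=-105 / 26473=-0.00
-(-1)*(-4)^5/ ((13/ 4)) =-4096/ 13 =-315.08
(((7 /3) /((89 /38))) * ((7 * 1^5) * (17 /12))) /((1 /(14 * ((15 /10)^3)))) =332367 /712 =466.81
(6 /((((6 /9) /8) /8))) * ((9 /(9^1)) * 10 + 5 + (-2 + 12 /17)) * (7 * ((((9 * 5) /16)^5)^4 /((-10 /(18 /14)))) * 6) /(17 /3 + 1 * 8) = -39387981069164900881795063018798828125 /13165957754240570855784448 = -2991653308053.38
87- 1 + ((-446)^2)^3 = 7870623759839382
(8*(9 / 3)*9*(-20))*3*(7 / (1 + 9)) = -9072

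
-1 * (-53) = 53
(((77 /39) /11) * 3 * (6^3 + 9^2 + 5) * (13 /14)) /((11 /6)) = 906 /11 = 82.36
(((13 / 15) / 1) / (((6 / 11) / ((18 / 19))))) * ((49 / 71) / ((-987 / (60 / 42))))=-286 / 190209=-0.00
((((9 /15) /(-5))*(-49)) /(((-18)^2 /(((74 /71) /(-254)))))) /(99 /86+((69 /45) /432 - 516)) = 935508 /6467735896735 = 0.00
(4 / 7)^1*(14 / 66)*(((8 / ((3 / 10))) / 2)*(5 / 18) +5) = 940 / 891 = 1.05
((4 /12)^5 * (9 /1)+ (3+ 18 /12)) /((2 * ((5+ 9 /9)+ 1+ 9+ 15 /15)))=245 /1836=0.13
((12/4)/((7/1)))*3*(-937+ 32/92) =-1204.27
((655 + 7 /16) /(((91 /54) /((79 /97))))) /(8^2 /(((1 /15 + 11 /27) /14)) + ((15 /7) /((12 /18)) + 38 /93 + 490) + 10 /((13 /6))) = 2080295703 /15684248548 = 0.13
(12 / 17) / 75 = 4 / 425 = 0.01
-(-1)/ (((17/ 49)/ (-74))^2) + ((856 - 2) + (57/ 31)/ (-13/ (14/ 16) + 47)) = 31142674087/ 671925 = 46348.44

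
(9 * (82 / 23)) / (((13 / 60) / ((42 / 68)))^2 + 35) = 292912200 / 320627843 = 0.91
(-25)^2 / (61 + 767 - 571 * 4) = -625 / 1456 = -0.43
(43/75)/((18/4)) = 0.13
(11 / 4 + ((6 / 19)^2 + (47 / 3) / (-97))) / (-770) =-161371 / 46222440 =-0.00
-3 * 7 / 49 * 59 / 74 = -177 / 518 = -0.34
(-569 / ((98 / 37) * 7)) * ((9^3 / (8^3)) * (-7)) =15347637 / 50176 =305.88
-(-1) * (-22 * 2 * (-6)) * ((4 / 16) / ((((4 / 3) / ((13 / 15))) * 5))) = 429 / 50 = 8.58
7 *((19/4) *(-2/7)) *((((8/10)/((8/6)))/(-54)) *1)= 19/180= 0.11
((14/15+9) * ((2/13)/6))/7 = 149/4095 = 0.04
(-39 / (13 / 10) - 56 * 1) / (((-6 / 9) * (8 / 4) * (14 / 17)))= 2193 / 28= 78.32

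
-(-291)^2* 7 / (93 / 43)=-8496327 / 31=-274075.06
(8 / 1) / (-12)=-2 / 3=-0.67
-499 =-499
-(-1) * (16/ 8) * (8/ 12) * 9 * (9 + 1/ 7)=109.71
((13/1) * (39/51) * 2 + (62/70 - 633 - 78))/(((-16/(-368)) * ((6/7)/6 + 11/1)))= -1574304/1105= -1424.71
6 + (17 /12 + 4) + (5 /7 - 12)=11 /84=0.13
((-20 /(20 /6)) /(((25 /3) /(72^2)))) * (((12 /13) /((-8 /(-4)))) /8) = -69984 /325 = -215.34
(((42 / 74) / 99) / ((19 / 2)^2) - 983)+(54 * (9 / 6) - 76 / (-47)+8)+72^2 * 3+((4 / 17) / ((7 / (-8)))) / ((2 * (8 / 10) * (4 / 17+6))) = 112672118819668 / 7685898297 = 14659.59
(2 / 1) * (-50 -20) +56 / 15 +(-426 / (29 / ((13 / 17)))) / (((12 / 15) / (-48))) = 3976508 / 7395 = 537.73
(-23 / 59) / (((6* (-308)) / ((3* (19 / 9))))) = 437 / 327096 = 0.00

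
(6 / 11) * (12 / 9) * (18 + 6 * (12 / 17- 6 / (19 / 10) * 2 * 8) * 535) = -413196048 / 3553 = -116294.98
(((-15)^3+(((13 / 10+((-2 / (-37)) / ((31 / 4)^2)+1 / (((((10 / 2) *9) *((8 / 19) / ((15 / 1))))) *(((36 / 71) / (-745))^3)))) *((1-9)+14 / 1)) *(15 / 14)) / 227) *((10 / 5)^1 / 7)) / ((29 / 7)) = -71419227981977330419 / 14561134242048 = -4904784.67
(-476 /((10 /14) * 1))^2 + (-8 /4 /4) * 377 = 22195023 /50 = 443900.46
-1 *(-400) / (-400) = -1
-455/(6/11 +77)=-5005/853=-5.87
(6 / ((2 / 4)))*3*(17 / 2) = 306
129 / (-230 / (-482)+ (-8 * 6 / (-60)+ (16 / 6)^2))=1399005 / 90971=15.38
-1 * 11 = -11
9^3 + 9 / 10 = 7299 / 10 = 729.90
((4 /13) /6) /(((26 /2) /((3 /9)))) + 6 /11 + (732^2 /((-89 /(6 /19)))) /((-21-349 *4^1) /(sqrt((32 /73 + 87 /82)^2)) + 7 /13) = 7980653211171508 /3117941144891001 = 2.56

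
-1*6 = -6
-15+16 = 1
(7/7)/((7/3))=3/7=0.43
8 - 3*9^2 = -235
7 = 7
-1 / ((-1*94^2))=1 / 8836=0.00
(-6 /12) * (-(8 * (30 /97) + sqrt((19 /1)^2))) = 10.74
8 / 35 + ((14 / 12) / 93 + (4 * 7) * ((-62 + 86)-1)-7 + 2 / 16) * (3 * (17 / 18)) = 846251281 / 468720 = 1805.45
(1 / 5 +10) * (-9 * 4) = -367.20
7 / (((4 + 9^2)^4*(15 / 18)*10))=21 / 1305015625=0.00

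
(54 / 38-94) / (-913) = 0.10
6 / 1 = 6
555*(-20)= -11100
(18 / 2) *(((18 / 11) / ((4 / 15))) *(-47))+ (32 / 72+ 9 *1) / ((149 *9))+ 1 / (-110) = -1723001972 / 663795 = -2595.68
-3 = -3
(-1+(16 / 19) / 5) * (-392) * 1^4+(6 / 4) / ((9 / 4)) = 93094 / 285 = 326.65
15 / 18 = 5 / 6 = 0.83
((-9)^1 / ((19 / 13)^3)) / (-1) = 19773 / 6859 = 2.88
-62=-62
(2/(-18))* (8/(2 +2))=-2/9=-0.22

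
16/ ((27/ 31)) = 496/ 27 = 18.37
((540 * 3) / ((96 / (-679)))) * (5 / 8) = -458325 / 64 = -7161.33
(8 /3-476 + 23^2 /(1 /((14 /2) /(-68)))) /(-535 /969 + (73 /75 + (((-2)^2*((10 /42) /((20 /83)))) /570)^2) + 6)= -257115187035 /3128152141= -82.19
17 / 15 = 1.13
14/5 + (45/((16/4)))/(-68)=3583/1360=2.63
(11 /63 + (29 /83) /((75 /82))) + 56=7393363 /130725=56.56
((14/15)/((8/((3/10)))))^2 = 49/40000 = 0.00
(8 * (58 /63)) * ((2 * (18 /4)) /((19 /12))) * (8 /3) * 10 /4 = 37120 /133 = 279.10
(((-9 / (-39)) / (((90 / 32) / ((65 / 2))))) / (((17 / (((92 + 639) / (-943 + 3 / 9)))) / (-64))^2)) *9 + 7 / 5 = 514710463 / 2499245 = 205.95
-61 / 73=-0.84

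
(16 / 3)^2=256 / 9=28.44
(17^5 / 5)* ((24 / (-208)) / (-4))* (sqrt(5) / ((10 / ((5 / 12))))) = 1419857* sqrt(5) / 4160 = 763.20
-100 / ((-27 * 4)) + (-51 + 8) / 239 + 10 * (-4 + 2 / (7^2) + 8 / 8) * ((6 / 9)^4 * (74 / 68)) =-90548614 / 16126047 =-5.62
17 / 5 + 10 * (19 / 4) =509 / 10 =50.90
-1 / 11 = -0.09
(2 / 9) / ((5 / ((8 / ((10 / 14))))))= 112 / 225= 0.50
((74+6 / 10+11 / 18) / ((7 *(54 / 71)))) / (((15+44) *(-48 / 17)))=-1167169 / 13763520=-0.08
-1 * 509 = -509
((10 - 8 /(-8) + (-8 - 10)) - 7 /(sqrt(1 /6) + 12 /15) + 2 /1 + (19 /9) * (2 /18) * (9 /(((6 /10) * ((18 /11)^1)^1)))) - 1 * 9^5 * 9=-18338409721 /34506 + 175 * sqrt(6) /71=-531449.64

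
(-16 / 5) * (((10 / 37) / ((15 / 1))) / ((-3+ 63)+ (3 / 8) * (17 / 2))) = -512 / 561105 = -0.00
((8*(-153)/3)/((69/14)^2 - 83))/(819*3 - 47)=39984/13865935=0.00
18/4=9/2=4.50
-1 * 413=-413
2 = 2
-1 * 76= -76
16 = 16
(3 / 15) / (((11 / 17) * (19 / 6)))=102 / 1045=0.10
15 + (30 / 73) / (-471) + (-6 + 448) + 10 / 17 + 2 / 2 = 89349786 / 194837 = 458.59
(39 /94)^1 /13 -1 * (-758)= 758.03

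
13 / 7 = 1.86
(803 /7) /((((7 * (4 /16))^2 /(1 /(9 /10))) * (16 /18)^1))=16060 /343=46.82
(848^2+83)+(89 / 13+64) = 9350352 / 13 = 719257.85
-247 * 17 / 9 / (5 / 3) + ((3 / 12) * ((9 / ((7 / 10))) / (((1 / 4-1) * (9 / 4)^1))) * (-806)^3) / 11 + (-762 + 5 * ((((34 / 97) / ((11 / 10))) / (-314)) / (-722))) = 90666770.36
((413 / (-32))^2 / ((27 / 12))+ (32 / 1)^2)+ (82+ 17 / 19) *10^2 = 410947435 / 43776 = 9387.51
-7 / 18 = -0.39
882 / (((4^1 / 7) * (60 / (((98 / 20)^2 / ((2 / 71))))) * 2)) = 175414659 / 16000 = 10963.42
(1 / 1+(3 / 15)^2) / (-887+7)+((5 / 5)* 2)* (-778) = -17116013 / 11000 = -1556.00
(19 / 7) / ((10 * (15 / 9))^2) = 171 / 17500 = 0.01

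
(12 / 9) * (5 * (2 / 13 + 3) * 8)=6560 / 39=168.21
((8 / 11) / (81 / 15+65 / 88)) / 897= 0.00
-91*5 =-455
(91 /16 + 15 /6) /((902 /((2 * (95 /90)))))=2489 /129888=0.02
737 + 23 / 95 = 737.24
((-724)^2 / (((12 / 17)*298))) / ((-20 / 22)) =-6126307 / 2235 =-2741.08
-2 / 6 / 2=-1 / 6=-0.17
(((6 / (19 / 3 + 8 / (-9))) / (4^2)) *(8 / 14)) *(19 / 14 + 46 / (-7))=-0.21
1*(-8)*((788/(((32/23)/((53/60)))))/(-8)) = 240143/480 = 500.30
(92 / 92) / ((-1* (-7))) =1 / 7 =0.14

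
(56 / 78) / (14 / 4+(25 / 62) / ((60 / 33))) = 6944 / 35997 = 0.19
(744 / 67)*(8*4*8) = 190464 / 67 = 2842.75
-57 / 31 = -1.84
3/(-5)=-3/5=-0.60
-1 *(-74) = 74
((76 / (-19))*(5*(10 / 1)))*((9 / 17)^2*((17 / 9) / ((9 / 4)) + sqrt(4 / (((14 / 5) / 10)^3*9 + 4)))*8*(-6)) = 38400 / 17 + 194400000*sqrt(65587) / 18954643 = 4885.40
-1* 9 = -9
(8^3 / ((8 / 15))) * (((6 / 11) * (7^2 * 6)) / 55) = 338688 / 121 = 2799.07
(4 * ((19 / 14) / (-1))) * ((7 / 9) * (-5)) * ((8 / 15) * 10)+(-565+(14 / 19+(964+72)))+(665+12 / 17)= 10901558 / 8721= 1250.04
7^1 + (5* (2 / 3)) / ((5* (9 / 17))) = 223 / 27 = 8.26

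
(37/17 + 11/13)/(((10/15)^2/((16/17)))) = 24048/3757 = 6.40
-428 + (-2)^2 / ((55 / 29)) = -23424 / 55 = -425.89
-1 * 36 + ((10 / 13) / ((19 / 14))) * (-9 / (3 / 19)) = -68.31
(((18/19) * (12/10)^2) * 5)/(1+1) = 324/95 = 3.41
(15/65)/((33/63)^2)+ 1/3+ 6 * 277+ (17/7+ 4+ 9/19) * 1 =1048185202/627627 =1670.08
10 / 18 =5 / 9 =0.56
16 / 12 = 4 / 3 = 1.33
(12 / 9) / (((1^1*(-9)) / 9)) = -4 / 3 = -1.33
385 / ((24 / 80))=3850 / 3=1283.33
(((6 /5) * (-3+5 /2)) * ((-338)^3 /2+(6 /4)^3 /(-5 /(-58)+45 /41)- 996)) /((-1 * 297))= -217410660217 /5573700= -39006.52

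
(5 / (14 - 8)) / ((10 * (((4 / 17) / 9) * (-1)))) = -51 / 16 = -3.19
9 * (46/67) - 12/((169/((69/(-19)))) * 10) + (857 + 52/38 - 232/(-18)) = 8494856347/9681165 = 877.46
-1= -1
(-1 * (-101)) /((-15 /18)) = -606 /5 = -121.20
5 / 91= 0.05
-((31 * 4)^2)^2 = -236421376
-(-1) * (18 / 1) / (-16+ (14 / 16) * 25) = 144 / 47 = 3.06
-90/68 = -45/34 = -1.32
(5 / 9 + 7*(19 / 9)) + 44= 178 / 3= 59.33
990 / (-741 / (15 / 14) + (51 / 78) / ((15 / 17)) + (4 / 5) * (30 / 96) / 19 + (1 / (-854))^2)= -267509462220 / 186674537851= -1.43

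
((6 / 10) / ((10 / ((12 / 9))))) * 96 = 7.68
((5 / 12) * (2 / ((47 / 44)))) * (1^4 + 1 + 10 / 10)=110 / 47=2.34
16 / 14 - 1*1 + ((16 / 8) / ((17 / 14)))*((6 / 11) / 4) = 481 / 1309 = 0.37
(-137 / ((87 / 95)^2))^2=1528746780625 / 57289761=26684.47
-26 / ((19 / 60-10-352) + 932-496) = -0.35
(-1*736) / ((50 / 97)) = -35696 / 25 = -1427.84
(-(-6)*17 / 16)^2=2601 / 64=40.64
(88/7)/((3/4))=352/21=16.76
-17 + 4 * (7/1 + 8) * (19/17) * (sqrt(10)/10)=-17 + 114 * sqrt(10)/17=4.21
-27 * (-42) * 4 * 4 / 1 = 18144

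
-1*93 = -93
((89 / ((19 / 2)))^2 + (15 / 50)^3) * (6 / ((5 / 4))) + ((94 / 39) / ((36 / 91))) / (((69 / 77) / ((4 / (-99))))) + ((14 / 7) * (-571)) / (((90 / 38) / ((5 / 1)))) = -7527335819653 / 3783054375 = -1989.75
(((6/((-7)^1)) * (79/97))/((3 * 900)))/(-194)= 79/59276700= 0.00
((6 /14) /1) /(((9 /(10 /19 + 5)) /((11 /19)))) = 55 /361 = 0.15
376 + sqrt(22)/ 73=376.06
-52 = -52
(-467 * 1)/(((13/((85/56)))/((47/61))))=-1865665/44408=-42.01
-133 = -133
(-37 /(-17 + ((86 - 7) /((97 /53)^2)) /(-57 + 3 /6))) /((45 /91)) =3579851639 /833332995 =4.30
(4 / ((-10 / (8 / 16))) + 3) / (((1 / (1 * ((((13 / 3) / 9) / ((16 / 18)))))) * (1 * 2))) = 91 / 120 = 0.76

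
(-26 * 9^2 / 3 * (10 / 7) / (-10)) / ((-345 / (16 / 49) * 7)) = -3744 / 276115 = -0.01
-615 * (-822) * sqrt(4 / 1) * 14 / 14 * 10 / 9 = 1123400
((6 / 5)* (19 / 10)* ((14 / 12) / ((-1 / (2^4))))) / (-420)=38 / 375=0.10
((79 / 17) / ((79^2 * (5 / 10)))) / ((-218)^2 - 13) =2 / 63807273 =0.00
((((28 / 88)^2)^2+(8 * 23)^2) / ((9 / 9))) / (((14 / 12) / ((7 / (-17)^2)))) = 23792920611 / 33849992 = 702.89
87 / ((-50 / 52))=-2262 / 25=-90.48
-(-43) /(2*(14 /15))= 645 /28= 23.04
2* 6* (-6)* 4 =-288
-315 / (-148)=315 / 148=2.13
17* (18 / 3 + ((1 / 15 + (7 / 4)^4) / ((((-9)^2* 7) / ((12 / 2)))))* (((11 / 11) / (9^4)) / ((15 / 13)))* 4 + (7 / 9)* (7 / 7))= 1028736074291 / 8928208800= 115.22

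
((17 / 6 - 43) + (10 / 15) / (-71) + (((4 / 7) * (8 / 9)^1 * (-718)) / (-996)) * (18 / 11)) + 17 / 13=-1354475075 / 35393358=-38.27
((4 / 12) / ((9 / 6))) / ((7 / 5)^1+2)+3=469 / 153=3.07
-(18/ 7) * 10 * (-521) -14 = 93682/ 7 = 13383.14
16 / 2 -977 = -969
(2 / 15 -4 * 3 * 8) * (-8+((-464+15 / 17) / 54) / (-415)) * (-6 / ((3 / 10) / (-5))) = 8742715012 / 114291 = 76495.22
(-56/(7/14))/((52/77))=-2156/13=-165.85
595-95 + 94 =594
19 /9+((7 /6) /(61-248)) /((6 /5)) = 14177 /6732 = 2.11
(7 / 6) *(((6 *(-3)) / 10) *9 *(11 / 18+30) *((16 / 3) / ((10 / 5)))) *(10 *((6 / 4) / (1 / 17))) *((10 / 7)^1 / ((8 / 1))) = -140505 / 2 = -70252.50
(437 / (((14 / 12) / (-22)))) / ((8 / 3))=-43263 / 14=-3090.21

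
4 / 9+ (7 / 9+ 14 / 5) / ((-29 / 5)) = -5 / 29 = -0.17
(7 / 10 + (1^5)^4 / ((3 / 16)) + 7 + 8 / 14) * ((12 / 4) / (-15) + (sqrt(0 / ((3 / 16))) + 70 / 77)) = 37141 / 3850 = 9.65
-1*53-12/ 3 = -57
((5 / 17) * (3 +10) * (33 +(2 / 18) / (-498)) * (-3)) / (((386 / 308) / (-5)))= 3701322625 / 2450907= 1510.18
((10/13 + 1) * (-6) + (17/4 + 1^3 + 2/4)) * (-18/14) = 2277/364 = 6.26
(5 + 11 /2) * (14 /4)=147 /4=36.75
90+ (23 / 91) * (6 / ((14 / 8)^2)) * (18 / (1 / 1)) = 441054 / 4459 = 98.91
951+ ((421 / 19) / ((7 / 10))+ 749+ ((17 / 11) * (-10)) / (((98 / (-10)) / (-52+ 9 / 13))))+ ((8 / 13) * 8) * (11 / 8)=220669468 / 133133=1657.51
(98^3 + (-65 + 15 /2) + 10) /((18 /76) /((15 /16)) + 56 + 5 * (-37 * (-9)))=178817455 /327038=546.78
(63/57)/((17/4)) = 84/323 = 0.26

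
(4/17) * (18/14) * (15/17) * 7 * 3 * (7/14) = 810/289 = 2.80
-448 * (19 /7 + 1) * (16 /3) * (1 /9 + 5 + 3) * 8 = -15548416 /27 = -575867.26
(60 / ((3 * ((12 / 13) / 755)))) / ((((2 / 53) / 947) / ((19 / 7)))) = 46799343175 / 42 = 1114270075.60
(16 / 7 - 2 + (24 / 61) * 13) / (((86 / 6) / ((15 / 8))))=51885 / 73444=0.71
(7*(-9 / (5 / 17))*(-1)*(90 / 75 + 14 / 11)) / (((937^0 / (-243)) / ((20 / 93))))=-47192544 / 1705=-27678.91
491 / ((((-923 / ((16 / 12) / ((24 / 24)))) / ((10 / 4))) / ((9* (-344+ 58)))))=324060 / 71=4564.23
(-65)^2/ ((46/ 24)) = 50700/ 23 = 2204.35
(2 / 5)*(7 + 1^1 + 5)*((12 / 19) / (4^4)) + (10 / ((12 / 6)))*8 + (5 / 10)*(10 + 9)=150519 / 3040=49.51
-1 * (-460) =460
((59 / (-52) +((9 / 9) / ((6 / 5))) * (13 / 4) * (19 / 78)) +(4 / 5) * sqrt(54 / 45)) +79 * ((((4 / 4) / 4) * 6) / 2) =4 * sqrt(30) / 25 +110027 / 1872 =59.65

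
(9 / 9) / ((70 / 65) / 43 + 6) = 559 / 3368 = 0.17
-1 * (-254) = 254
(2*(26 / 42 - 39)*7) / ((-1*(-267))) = -1612 / 801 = -2.01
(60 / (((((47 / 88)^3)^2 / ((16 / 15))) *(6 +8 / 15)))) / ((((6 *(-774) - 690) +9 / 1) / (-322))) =683602815746048 / 26786350092565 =25.52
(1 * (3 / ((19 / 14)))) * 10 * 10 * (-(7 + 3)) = -42000 / 19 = -2210.53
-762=-762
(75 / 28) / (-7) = -75 / 196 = -0.38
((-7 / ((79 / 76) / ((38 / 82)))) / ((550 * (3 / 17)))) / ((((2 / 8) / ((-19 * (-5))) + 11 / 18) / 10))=-39178608 / 74785271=-0.52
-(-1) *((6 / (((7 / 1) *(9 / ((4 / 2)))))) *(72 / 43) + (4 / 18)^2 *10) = 19816 / 24381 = 0.81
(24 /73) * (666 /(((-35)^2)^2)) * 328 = 0.05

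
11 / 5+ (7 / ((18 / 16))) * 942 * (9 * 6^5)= 2050997771 / 5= 410199554.20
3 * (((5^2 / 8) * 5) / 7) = 375 / 56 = 6.70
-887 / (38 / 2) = -887 / 19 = -46.68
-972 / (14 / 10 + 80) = -4860 / 407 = -11.94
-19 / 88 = -0.22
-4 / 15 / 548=-1 / 2055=-0.00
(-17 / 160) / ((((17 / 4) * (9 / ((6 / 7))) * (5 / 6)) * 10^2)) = -1 / 35000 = -0.00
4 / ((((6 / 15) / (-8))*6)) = -40 / 3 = -13.33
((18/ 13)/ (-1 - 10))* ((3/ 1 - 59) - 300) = 6408/ 143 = 44.81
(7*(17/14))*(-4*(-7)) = 238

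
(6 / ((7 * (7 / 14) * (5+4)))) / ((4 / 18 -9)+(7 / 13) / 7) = -0.02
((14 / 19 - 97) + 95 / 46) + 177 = 72369 / 874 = 82.80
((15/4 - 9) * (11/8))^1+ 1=-199/32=-6.22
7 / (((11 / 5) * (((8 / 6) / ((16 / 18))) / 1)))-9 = -6.88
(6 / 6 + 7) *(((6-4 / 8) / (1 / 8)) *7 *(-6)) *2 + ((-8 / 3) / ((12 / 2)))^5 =-1745961856 / 59049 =-29568.02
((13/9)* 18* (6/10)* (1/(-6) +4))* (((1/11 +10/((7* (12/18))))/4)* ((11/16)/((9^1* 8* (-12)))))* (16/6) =-12857/181440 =-0.07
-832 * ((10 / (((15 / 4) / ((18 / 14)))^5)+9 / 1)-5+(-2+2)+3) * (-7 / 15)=61591536448 / 22509375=2736.26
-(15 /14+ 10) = -155 /14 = -11.07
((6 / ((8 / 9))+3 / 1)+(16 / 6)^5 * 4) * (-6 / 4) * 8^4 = -273287680 / 81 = -3373921.98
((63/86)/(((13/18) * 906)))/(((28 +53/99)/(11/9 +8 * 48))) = 7207893/476910850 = 0.02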